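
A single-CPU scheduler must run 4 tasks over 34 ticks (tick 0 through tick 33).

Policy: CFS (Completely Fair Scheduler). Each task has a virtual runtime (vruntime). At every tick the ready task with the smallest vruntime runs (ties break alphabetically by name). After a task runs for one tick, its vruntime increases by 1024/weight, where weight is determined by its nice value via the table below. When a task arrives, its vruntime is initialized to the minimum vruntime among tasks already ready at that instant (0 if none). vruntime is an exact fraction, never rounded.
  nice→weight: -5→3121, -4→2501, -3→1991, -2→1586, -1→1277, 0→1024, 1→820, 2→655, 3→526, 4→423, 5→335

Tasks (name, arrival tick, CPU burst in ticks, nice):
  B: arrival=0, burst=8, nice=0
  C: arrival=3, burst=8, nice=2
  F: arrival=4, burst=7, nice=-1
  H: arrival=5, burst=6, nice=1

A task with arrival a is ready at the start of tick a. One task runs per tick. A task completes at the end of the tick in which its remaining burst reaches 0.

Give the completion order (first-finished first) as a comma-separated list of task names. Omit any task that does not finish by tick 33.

completion order = B, F, H, C

t=0: vr[B=0] → run B
t=1: vr[B=1] → run B
t=2: vr[B=2] → run B
t=3: vr[B=3 C=3] → run B
t=4: vr[B=4 C=3 F=3] → run C
t=5: vr[B=4 C=2989/655 F=3 H=3] → run F
t=6: vr[B=4 C=2989/655 F=4855/1277 H=3] → run H
t=7: vr[B=4 C=2989/655 F=4855/1277 H=871/205] → run F
t=8: vr[B=4 C=2989/655 F=5879/1277 H=871/205] → run B
t=9: vr[B=5 C=2989/655 F=5879/1277 H=871/205] → run H
t=10: vr[B=5 C=2989/655 F=5879/1277 H=1127/205] → run C
t=11: vr[B=5 C=4013/655 F=5879/1277 H=1127/205] → run F
t=12: vr[B=5 C=4013/655 F=6903/1277 H=1127/205] → run B
t=13: vr[B=6 C=4013/655 F=6903/1277 H=1127/205] → run F
t=14: vr[B=6 C=4013/655 F=7927/1277 H=1127/205] → run H
t=15: vr[B=6 C=4013/655 F=7927/1277 H=1383/205] → run B
t=16: vr[B=7 C=4013/655 F=7927/1277 H=1383/205] → run C
t=17: vr[B=7 C=5037/655 F=7927/1277 H=1383/205] → run F
t=18: vr[B=7 C=5037/655 F=8951/1277 H=1383/205] → run H
t=19: vr[B=7 C=5037/655 F=8951/1277 H=1639/205] → run B
t=20: vr[C=5037/655 F=8951/1277 H=1639/205] → run F
t=21: vr[C=5037/655 F=9975/1277 H=1639/205] → run C
t=22: vr[C=6061/655 F=9975/1277 H=1639/205] → run F
t=23: vr[C=6061/655 H=1639/205] → run H
t=24: vr[C=6061/655 H=379/41] → run H
t=25: vr[C=6061/655] → run C
t=26: vr[C=1417/131] → run C
t=27: vr[C=8109/655] → run C
t=28: vr[C=9133/655] → run C
t=29: (idle)
t=30: (idle)
t=31: (idle)
t=32: (idle)
t=33: (idle)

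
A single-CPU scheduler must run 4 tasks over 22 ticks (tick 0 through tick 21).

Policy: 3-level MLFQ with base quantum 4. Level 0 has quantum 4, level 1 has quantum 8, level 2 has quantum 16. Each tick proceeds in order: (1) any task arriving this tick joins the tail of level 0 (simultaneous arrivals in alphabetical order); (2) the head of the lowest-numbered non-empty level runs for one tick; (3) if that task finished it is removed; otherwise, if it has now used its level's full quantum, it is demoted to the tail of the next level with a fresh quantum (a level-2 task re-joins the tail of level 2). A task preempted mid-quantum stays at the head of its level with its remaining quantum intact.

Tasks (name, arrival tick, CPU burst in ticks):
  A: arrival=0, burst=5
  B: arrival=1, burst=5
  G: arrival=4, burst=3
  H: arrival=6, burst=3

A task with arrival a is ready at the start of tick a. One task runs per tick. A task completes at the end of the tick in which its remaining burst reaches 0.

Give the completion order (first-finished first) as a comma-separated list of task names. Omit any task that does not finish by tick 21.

t=0: L0/L1/L2 = A/-/- → run A
t=1: L0/L1/L2 = AB/-/- → run A
t=2: L0/L1/L2 = AB/-/- → run A
t=3: L0/L1/L2 = AB/-/- → run A
t=4: L0/L1/L2 = BG/A/- → run B
t=5: L0/L1/L2 = BG/A/- → run B
t=6: L0/L1/L2 = BGH/A/- → run B
t=7: L0/L1/L2 = BGH/A/- → run B
t=8: L0/L1/L2 = GH/AB/- → run G
t=9: L0/L1/L2 = GH/AB/- → run G
t=10: L0/L1/L2 = GH/AB/- → run G
t=11: L0/L1/L2 = H/AB/- → run H
t=12: L0/L1/L2 = H/AB/- → run H
t=13: L0/L1/L2 = H/AB/- → run H
t=14: L0/L1/L2 = -/AB/- → run A
t=15: L0/L1/L2 = -/B/- → run B
t=16: (idle)
t=17: (idle)
t=18: (idle)
t=19: (idle)
t=20: (idle)
t=21: (idle)

completion order = G, H, A, B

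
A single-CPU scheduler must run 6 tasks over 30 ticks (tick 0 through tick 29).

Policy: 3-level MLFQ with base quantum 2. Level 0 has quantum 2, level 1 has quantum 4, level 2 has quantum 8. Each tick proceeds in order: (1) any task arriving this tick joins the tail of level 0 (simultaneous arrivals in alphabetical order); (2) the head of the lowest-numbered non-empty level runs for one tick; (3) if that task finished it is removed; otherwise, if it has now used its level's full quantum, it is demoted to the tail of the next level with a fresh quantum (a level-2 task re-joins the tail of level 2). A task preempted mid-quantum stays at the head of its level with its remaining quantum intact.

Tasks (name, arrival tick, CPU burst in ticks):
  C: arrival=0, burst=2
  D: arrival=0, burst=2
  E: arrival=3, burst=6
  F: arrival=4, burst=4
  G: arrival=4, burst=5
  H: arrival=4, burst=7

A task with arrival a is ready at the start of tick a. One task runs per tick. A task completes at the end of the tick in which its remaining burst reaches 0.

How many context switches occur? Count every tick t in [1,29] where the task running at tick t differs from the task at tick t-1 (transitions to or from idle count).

context switches = 10

t=0: L0/L1/L2 = CD/-/- → run C
t=1: L0/L1/L2 = CD/-/- → run C
t=2: L0/L1/L2 = D/-/- → run D
t=3: L0/L1/L2 = DE/-/- → run D
t=4: L0/L1/L2 = EFGH/-/- → run E
t=5: L0/L1/L2 = EFGH/-/- → run E
t=6: L0/L1/L2 = FGH/E/- → run F
t=7: L0/L1/L2 = FGH/E/- → run F
t=8: L0/L1/L2 = GH/EF/- → run G
t=9: L0/L1/L2 = GH/EF/- → run G
t=10: L0/L1/L2 = H/EFG/- → run H
t=11: L0/L1/L2 = H/EFG/- → run H
t=12: L0/L1/L2 = -/EFGH/- → run E
t=13: L0/L1/L2 = -/EFGH/- → run E
t=14: L0/L1/L2 = -/EFGH/- → run E
t=15: L0/L1/L2 = -/EFGH/- → run E
t=16: L0/L1/L2 = -/FGH/- → run F
t=17: L0/L1/L2 = -/FGH/- → run F
t=18: L0/L1/L2 = -/GH/- → run G
t=19: L0/L1/L2 = -/GH/- → run G
t=20: L0/L1/L2 = -/GH/- → run G
t=21: L0/L1/L2 = -/H/- → run H
t=22: L0/L1/L2 = -/H/- → run H
t=23: L0/L1/L2 = -/H/- → run H
t=24: L0/L1/L2 = -/H/- → run H
t=25: L0/L1/L2 = -/-/H → run H
t=26: (idle)
t=27: (idle)
t=28: (idle)
t=29: (idle)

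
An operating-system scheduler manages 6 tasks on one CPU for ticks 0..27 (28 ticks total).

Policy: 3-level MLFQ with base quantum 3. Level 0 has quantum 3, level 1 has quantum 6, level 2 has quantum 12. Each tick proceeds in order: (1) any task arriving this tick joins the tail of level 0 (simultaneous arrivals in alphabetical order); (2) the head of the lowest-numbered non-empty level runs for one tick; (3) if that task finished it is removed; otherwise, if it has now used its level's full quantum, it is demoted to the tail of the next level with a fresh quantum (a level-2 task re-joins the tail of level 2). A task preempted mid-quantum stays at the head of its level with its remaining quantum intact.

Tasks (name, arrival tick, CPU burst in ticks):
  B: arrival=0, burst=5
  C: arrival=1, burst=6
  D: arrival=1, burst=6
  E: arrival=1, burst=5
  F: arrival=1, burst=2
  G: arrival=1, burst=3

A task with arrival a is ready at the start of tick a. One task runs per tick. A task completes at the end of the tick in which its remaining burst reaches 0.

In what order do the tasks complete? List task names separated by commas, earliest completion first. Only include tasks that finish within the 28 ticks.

completion order = F, G, B, C, D, E

t=0: L0/L1/L2 = B/-/- → run B
t=1: L0/L1/L2 = BCDEFG/-/- → run B
t=2: L0/L1/L2 = BCDEFG/-/- → run B
t=3: L0/L1/L2 = CDEFG/B/- → run C
t=4: L0/L1/L2 = CDEFG/B/- → run C
t=5: L0/L1/L2 = CDEFG/B/- → run C
t=6: L0/L1/L2 = DEFG/BC/- → run D
t=7: L0/L1/L2 = DEFG/BC/- → run D
t=8: L0/L1/L2 = DEFG/BC/- → run D
t=9: L0/L1/L2 = EFG/BCD/- → run E
t=10: L0/L1/L2 = EFG/BCD/- → run E
t=11: L0/L1/L2 = EFG/BCD/- → run E
t=12: L0/L1/L2 = FG/BCDE/- → run F
t=13: L0/L1/L2 = FG/BCDE/- → run F
t=14: L0/L1/L2 = G/BCDE/- → run G
t=15: L0/L1/L2 = G/BCDE/- → run G
t=16: L0/L1/L2 = G/BCDE/- → run G
t=17: L0/L1/L2 = -/BCDE/- → run B
t=18: L0/L1/L2 = -/BCDE/- → run B
t=19: L0/L1/L2 = -/CDE/- → run C
t=20: L0/L1/L2 = -/CDE/- → run C
t=21: L0/L1/L2 = -/CDE/- → run C
t=22: L0/L1/L2 = -/DE/- → run D
t=23: L0/L1/L2 = -/DE/- → run D
t=24: L0/L1/L2 = -/DE/- → run D
t=25: L0/L1/L2 = -/E/- → run E
t=26: L0/L1/L2 = -/E/- → run E
t=27: (idle)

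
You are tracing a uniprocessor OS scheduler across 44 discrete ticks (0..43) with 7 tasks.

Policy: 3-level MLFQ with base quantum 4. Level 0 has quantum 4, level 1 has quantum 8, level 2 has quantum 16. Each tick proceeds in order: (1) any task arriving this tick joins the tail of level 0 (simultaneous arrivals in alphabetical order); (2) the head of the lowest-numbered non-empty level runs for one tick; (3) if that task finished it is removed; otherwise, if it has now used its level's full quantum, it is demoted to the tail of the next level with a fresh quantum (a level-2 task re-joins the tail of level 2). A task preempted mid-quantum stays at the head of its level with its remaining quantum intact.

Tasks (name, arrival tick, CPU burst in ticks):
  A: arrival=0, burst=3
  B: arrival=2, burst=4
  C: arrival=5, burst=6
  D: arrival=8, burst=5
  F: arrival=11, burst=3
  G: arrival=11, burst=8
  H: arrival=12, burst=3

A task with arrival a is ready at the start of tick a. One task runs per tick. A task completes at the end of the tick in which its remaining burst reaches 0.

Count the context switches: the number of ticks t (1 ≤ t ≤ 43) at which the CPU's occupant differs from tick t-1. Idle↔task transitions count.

t=0: L0/L1/L2 = A/-/- → run A
t=1: L0/L1/L2 = A/-/- → run A
t=2: L0/L1/L2 = AB/-/- → run A
t=3: L0/L1/L2 = B/-/- → run B
t=4: L0/L1/L2 = B/-/- → run B
t=5: L0/L1/L2 = BC/-/- → run B
t=6: L0/L1/L2 = BC/-/- → run B
t=7: L0/L1/L2 = C/-/- → run C
t=8: L0/L1/L2 = CD/-/- → run C
t=9: L0/L1/L2 = CD/-/- → run C
t=10: L0/L1/L2 = CD/-/- → run C
t=11: L0/L1/L2 = DFG/C/- → run D
t=12: L0/L1/L2 = DFGH/C/- → run D
t=13: L0/L1/L2 = DFGH/C/- → run D
t=14: L0/L1/L2 = DFGH/C/- → run D
t=15: L0/L1/L2 = FGH/CD/- → run F
t=16: L0/L1/L2 = FGH/CD/- → run F
t=17: L0/L1/L2 = FGH/CD/- → run F
t=18: L0/L1/L2 = GH/CD/- → run G
t=19: L0/L1/L2 = GH/CD/- → run G
t=20: L0/L1/L2 = GH/CD/- → run G
t=21: L0/L1/L2 = GH/CD/- → run G
t=22: L0/L1/L2 = H/CDG/- → run H
t=23: L0/L1/L2 = H/CDG/- → run H
t=24: L0/L1/L2 = H/CDG/- → run H
t=25: L0/L1/L2 = -/CDG/- → run C
t=26: L0/L1/L2 = -/CDG/- → run C
t=27: L0/L1/L2 = -/DG/- → run D
t=28: L0/L1/L2 = -/G/- → run G
t=29: L0/L1/L2 = -/G/- → run G
t=30: L0/L1/L2 = -/G/- → run G
t=31: L0/L1/L2 = -/G/- → run G
t=32: (idle)
t=33: (idle)
t=34: (idle)
t=35: (idle)
t=36: (idle)
t=37: (idle)
t=38: (idle)
t=39: (idle)
t=40: (idle)
t=41: (idle)
t=42: (idle)
t=43: (idle)

context switches = 10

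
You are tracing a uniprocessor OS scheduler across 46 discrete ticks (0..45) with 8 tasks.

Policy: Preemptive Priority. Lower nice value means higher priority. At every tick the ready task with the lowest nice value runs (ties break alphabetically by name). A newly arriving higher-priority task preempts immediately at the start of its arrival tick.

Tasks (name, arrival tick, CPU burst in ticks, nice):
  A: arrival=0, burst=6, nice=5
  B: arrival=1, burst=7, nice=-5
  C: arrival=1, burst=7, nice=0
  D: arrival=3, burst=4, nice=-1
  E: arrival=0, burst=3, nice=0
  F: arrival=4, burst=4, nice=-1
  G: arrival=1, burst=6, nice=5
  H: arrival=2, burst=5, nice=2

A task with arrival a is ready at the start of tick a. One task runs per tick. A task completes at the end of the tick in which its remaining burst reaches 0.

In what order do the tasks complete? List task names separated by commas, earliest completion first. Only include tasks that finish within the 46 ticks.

completion order = B, D, F, C, E, H, A, G

t=0: ready={A,E} → run E
t=1: ready={A,B,C,E,G} → run B
t=2: ready={A,B,C,E,G,H} → run B
t=3: ready={A,B,C,D,E,G,H} → run B
t=4: ready={A,B,C,D,E,F,G,H} → run B
t=5: ready={A,B,C,D,E,F,G,H} → run B
t=6: ready={A,B,C,D,E,F,G,H} → run B
t=7: ready={A,B,C,D,E,F,G,H} → run B
t=8: ready={A,C,D,E,F,G,H} → run D
t=9: ready={A,C,D,E,F,G,H} → run D
t=10: ready={A,C,D,E,F,G,H} → run D
t=11: ready={A,C,D,E,F,G,H} → run D
t=12: ready={A,C,E,F,G,H} → run F
t=13: ready={A,C,E,F,G,H} → run F
t=14: ready={A,C,E,F,G,H} → run F
t=15: ready={A,C,E,F,G,H} → run F
t=16: ready={A,C,E,G,H} → run C
t=17: ready={A,C,E,G,H} → run C
t=18: ready={A,C,E,G,H} → run C
t=19: ready={A,C,E,G,H} → run C
t=20: ready={A,C,E,G,H} → run C
t=21: ready={A,C,E,G,H} → run C
t=22: ready={A,C,E,G,H} → run C
t=23: ready={A,E,G,H} → run E
t=24: ready={A,E,G,H} → run E
t=25: ready={A,G,H} → run H
t=26: ready={A,G,H} → run H
t=27: ready={A,G,H} → run H
t=28: ready={A,G,H} → run H
t=29: ready={A,G,H} → run H
t=30: ready={A,G} → run A
t=31: ready={A,G} → run A
t=32: ready={A,G} → run A
t=33: ready={A,G} → run A
t=34: ready={A,G} → run A
t=35: ready={A,G} → run A
t=36: ready={G} → run G
t=37: ready={G} → run G
t=38: ready={G} → run G
t=39: ready={G} → run G
t=40: ready={G} → run G
t=41: ready={G} → run G
t=42: (idle)
t=43: (idle)
t=44: (idle)
t=45: (idle)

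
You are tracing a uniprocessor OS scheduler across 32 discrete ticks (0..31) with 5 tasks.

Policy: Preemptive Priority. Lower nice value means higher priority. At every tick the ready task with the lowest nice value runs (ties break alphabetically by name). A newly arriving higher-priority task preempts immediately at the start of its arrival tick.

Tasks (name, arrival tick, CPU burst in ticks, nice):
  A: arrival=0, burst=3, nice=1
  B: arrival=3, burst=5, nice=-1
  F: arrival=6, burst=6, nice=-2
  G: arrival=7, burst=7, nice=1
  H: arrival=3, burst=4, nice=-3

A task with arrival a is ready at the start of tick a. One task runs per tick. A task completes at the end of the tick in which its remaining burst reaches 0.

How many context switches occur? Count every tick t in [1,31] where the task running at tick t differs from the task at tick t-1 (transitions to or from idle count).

context switches = 5

t=0: ready={A} → run A
t=1: ready={A} → run A
t=2: ready={A} → run A
t=3: ready={B,H} → run H
t=4: ready={B,H} → run H
t=5: ready={B,H} → run H
t=6: ready={B,F,H} → run H
t=7: ready={B,F,G} → run F
t=8: ready={B,F,G} → run F
t=9: ready={B,F,G} → run F
t=10: ready={B,F,G} → run F
t=11: ready={B,F,G} → run F
t=12: ready={B,F,G} → run F
t=13: ready={B,G} → run B
t=14: ready={B,G} → run B
t=15: ready={B,G} → run B
t=16: ready={B,G} → run B
t=17: ready={B,G} → run B
t=18: ready={G} → run G
t=19: ready={G} → run G
t=20: ready={G} → run G
t=21: ready={G} → run G
t=22: ready={G} → run G
t=23: ready={G} → run G
t=24: ready={G} → run G
t=25: (idle)
t=26: (idle)
t=27: (idle)
t=28: (idle)
t=29: (idle)
t=30: (idle)
t=31: (idle)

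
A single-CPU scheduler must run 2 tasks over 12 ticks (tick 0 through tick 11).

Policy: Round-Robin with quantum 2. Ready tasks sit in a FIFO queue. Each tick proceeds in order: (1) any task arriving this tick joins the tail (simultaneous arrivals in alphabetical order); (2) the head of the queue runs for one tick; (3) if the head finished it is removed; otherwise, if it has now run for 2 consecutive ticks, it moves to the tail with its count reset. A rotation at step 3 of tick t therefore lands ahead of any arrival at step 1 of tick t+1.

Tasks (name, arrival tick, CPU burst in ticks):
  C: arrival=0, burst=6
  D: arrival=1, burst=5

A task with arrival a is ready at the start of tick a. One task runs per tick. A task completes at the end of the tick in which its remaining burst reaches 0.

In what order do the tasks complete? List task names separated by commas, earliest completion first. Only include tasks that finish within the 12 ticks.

t=0: queue=[C] q_used=0 → run C
t=1: queue=[C,D] q_used=1 → run C
t=2: queue=[D,C] q_used=0 → run D
t=3: queue=[D,C] q_used=1 → run D
t=4: queue=[C,D] q_used=0 → run C
t=5: queue=[C,D] q_used=1 → run C
t=6: queue=[D,C] q_used=0 → run D
t=7: queue=[D,C] q_used=1 → run D
t=8: queue=[C,D] q_used=0 → run C
t=9: queue=[C,D] q_used=1 → run C
t=10: queue=[D] q_used=0 → run D
t=11: (idle)

completion order = C, D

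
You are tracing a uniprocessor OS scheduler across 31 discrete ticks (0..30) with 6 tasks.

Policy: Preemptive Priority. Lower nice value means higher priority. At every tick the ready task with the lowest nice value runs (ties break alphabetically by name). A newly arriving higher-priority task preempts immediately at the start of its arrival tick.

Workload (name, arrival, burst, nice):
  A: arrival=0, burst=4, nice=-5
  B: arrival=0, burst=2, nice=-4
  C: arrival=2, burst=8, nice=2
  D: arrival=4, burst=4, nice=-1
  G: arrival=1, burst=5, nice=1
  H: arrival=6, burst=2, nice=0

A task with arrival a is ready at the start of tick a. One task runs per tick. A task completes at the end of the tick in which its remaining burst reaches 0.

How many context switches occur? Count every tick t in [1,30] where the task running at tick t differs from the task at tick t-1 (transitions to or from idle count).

t=0: ready={A,B} → run A
t=1: ready={A,B,G} → run A
t=2: ready={A,B,C,G} → run A
t=3: ready={A,B,C,G} → run A
t=4: ready={B,C,D,G} → run B
t=5: ready={B,C,D,G} → run B
t=6: ready={C,D,G,H} → run D
t=7: ready={C,D,G,H} → run D
t=8: ready={C,D,G,H} → run D
t=9: ready={C,D,G,H} → run D
t=10: ready={C,G,H} → run H
t=11: ready={C,G,H} → run H
t=12: ready={C,G} → run G
t=13: ready={C,G} → run G
t=14: ready={C,G} → run G
t=15: ready={C,G} → run G
t=16: ready={C,G} → run G
t=17: ready={C} → run C
t=18: ready={C} → run C
t=19: ready={C} → run C
t=20: ready={C} → run C
t=21: ready={C} → run C
t=22: ready={C} → run C
t=23: ready={C} → run C
t=24: ready={C} → run C
t=25: (idle)
t=26: (idle)
t=27: (idle)
t=28: (idle)
t=29: (idle)
t=30: (idle)

context switches = 6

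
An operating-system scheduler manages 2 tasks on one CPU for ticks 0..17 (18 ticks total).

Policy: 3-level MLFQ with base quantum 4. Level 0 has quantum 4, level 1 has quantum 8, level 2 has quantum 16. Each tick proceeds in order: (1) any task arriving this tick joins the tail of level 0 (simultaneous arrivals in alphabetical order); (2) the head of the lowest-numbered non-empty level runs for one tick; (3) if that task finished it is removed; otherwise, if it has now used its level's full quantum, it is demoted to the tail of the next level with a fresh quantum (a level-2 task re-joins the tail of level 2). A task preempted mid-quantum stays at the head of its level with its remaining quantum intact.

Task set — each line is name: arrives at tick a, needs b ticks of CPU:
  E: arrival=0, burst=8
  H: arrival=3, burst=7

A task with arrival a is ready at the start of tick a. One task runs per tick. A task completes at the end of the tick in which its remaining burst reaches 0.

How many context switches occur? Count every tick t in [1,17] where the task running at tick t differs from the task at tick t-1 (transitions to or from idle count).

context switches = 4

t=0: L0/L1/L2 = E/-/- → run E
t=1: L0/L1/L2 = E/-/- → run E
t=2: L0/L1/L2 = E/-/- → run E
t=3: L0/L1/L2 = EH/-/- → run E
t=4: L0/L1/L2 = H/E/- → run H
t=5: L0/L1/L2 = H/E/- → run H
t=6: L0/L1/L2 = H/E/- → run H
t=7: L0/L1/L2 = H/E/- → run H
t=8: L0/L1/L2 = -/EH/- → run E
t=9: L0/L1/L2 = -/EH/- → run E
t=10: L0/L1/L2 = -/EH/- → run E
t=11: L0/L1/L2 = -/EH/- → run E
t=12: L0/L1/L2 = -/H/- → run H
t=13: L0/L1/L2 = -/H/- → run H
t=14: L0/L1/L2 = -/H/- → run H
t=15: (idle)
t=16: (idle)
t=17: (idle)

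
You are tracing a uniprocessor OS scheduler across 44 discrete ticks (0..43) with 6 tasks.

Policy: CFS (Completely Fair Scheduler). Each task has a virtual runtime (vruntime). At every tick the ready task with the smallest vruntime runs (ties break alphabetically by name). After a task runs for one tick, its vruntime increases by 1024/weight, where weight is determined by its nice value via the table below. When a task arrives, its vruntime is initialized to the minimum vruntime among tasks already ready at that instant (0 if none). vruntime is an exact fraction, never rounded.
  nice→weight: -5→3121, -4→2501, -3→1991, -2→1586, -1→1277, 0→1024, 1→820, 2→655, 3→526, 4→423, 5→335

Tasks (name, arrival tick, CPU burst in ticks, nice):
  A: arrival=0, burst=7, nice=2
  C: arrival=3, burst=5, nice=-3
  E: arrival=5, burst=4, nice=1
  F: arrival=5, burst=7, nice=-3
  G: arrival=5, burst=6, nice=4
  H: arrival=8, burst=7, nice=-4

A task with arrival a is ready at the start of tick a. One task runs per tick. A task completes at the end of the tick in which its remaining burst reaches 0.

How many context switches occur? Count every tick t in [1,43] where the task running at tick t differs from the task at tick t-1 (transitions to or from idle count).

context switches = 27

t=0: vr[A=0] → run A
t=1: vr[A=1024/655] → run A
t=2: vr[A=2048/655] → run A
t=3: vr[A=3072/655 C=3072/655] → run A
t=4: vr[A=4096/655 C=3072/655] → run C
t=5: vr[A=4096/655 C=6787072/1304105 E=6787072/1304105 F=6787072/1304105 G=6787072/1304105] → run C
t=6: vr[A=4096/655 C=7457792/1304105 E=6787072/1304105 F=6787072/1304105 G=6787072/1304105] → run E
t=7: vr[A=4096/655 C=7457792/1304105 E=345040128/53468305 F=6787072/1304105 G=6787072/1304105] → run F
t=8: vr[A=4096/655 C=7457792/1304105 E=345040128/53468305 F=7457792/1304105 G=6787072/1304105 H=6787072/1304105] → run G
t=9: vr[A=4096/655 C=7457792/1304105 E=345040128/53468305 F=7457792/1304105 G=4206334976/551636415 H=6787072/1304105] → run H
t=10: vr[A=4096/655 C=7457792/1304105 E=345040128/53468305 F=7457792/1304105 G=4206334976/551636415 H=18309870592/3261566605] → run H
t=11: vr[A=4096/655 C=7457792/1304105 E=345040128/53468305 F=7457792/1304105 G=4206334976/551636415 H=19645274112/3261566605] → run C
t=12: vr[A=4096/655 C=8128512/1304105 E=345040128/53468305 F=7457792/1304105 G=4206334976/551636415 H=19645274112/3261566605] → run F
t=13: vr[A=4096/655 C=8128512/1304105 E=345040128/53468305 F=8128512/1304105 G=4206334976/551636415 H=19645274112/3261566605] → run H
t=14: vr[A=4096/655 C=8128512/1304105 E=345040128/53468305 F=8128512/1304105 G=4206334976/551636415 H=20980677632/3261566605] → run C
t=15: vr[A=4096/655 C=8799232/1304105 E=345040128/53468305 F=8128512/1304105 G=4206334976/551636415 H=20980677632/3261566605] → run F
t=16: vr[A=4096/655 C=8799232/1304105 E=345040128/53468305 F=8799232/1304105 G=4206334976/551636415 H=20980677632/3261566605] → run A
t=17: vr[A=1024/131 C=8799232/1304105 E=345040128/53468305 F=8799232/1304105 G=4206334976/551636415 H=20980677632/3261566605] → run H
t=18: vr[A=1024/131 C=8799232/1304105 E=345040128/53468305 F=8799232/1304105 G=4206334976/551636415 H=22316081152/3261566605] → run E
t=19: vr[A=1024/131 C=8799232/1304105 E=411810304/53468305 F=8799232/1304105 G=4206334976/551636415 H=22316081152/3261566605] → run C
t=20: vr[A=1024/131 E=411810304/53468305 F=8799232/1304105 G=4206334976/551636415 H=22316081152/3261566605] → run F
t=21: vr[A=1024/131 E=411810304/53468305 F=9469952/1304105 G=4206334976/551636415 H=22316081152/3261566605] → run H
t=22: vr[A=1024/131 E=411810304/53468305 F=9469952/1304105 G=4206334976/551636415 H=23651484672/3261566605] → run H
t=23: vr[A=1024/131 E=411810304/53468305 F=9469952/1304105 G=4206334976/551636415 H=24986888192/3261566605] → run F
t=24: vr[A=1024/131 E=411810304/53468305 F=10140672/1304105 G=4206334976/551636415 H=24986888192/3261566605] → run G
t=25: vr[A=1024/131 E=411810304/53468305 F=10140672/1304105 G=5541738496/551636415 H=24986888192/3261566605] → run H
t=26: vr[A=1024/131 E=411810304/53468305 F=10140672/1304105 G=5541738496/551636415] → run E
t=27: vr[A=1024/131 E=95716096/10693661 F=10140672/1304105 G=5541738496/551636415] → run F
t=28: vr[A=1024/131 E=95716096/10693661 F=10811392/1304105 G=5541738496/551636415] → run A
t=29: vr[A=6144/655 E=95716096/10693661 F=10811392/1304105 G=5541738496/551636415] → run F
t=30: vr[A=6144/655 E=95716096/10693661 G=5541738496/551636415] → run E
t=31: vr[A=6144/655 G=5541738496/551636415] → run A
t=32: vr[G=5541738496/551636415] → run G
t=33: vr[G=2292380672/183878805] → run G
t=34: vr[G=8212545536/551636415] → run G
t=35: vr[G=9547949056/551636415] → run G
t=36: (idle)
t=37: (idle)
t=38: (idle)
t=39: (idle)
t=40: (idle)
t=41: (idle)
t=42: (idle)
t=43: (idle)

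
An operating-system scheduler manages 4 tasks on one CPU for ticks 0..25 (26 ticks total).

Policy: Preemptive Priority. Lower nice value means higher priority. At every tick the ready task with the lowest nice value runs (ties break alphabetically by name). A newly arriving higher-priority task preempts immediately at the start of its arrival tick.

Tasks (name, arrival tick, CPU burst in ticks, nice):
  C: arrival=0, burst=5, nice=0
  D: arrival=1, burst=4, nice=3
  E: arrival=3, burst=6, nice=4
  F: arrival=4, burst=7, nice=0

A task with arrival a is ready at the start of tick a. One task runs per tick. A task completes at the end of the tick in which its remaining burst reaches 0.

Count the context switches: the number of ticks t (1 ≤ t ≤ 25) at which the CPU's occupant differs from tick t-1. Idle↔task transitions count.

t=0: ready={C} → run C
t=1: ready={C,D} → run C
t=2: ready={C,D} → run C
t=3: ready={C,D,E} → run C
t=4: ready={C,D,E,F} → run C
t=5: ready={D,E,F} → run F
t=6: ready={D,E,F} → run F
t=7: ready={D,E,F} → run F
t=8: ready={D,E,F} → run F
t=9: ready={D,E,F} → run F
t=10: ready={D,E,F} → run F
t=11: ready={D,E,F} → run F
t=12: ready={D,E} → run D
t=13: ready={D,E} → run D
t=14: ready={D,E} → run D
t=15: ready={D,E} → run D
t=16: ready={E} → run E
t=17: ready={E} → run E
t=18: ready={E} → run E
t=19: ready={E} → run E
t=20: ready={E} → run E
t=21: ready={E} → run E
t=22: (idle)
t=23: (idle)
t=24: (idle)
t=25: (idle)

context switches = 4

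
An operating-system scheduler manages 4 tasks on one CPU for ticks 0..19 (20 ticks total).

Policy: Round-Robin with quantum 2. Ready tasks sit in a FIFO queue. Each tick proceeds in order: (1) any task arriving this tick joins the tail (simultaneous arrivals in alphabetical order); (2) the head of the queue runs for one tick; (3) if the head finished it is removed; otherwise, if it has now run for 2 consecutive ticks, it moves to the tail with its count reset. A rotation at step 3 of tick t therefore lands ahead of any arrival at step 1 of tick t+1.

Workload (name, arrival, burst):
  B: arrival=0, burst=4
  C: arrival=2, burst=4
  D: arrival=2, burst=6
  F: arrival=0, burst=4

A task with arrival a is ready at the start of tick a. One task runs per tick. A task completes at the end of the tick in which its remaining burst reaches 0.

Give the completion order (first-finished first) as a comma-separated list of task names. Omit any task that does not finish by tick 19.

completion order = B, F, C, D

t=0: queue=[B,F] q_used=0 → run B
t=1: queue=[B,F] q_used=1 → run B
t=2: queue=[F,B,C,D] q_used=0 → run F
t=3: queue=[F,B,C,D] q_used=1 → run F
t=4: queue=[B,C,D,F] q_used=0 → run B
t=5: queue=[B,C,D,F] q_used=1 → run B
t=6: queue=[C,D,F] q_used=0 → run C
t=7: queue=[C,D,F] q_used=1 → run C
t=8: queue=[D,F,C] q_used=0 → run D
t=9: queue=[D,F,C] q_used=1 → run D
t=10: queue=[F,C,D] q_used=0 → run F
t=11: queue=[F,C,D] q_used=1 → run F
t=12: queue=[C,D] q_used=0 → run C
t=13: queue=[C,D] q_used=1 → run C
t=14: queue=[D] q_used=0 → run D
t=15: queue=[D] q_used=1 → run D
t=16: queue=[D] q_used=0 → run D
t=17: queue=[D] q_used=1 → run D
t=18: (idle)
t=19: (idle)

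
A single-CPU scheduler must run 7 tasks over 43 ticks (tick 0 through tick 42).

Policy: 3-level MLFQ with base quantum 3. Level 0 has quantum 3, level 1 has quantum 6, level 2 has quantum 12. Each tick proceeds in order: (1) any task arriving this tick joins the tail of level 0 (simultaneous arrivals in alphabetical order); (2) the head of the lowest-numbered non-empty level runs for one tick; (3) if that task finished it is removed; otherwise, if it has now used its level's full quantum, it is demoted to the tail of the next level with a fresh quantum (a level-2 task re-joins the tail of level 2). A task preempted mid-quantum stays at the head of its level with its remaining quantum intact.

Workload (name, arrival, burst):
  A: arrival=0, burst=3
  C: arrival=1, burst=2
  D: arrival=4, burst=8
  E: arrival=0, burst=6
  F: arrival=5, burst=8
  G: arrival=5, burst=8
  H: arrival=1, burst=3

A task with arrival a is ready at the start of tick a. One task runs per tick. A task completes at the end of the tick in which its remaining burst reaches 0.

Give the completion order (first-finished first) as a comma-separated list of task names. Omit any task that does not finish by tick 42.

t=0: L0/L1/L2 = AE/-/- → run A
t=1: L0/L1/L2 = AECH/-/- → run A
t=2: L0/L1/L2 = AECH/-/- → run A
t=3: L0/L1/L2 = ECH/-/- → run E
t=4: L0/L1/L2 = ECHD/-/- → run E
t=5: L0/L1/L2 = ECHDFG/-/- → run E
t=6: L0/L1/L2 = CHDFG/E/- → run C
t=7: L0/L1/L2 = CHDFG/E/- → run C
t=8: L0/L1/L2 = HDFG/E/- → run H
t=9: L0/L1/L2 = HDFG/E/- → run H
t=10: L0/L1/L2 = HDFG/E/- → run H
t=11: L0/L1/L2 = DFG/E/- → run D
t=12: L0/L1/L2 = DFG/E/- → run D
t=13: L0/L1/L2 = DFG/E/- → run D
t=14: L0/L1/L2 = FG/ED/- → run F
t=15: L0/L1/L2 = FG/ED/- → run F
t=16: L0/L1/L2 = FG/ED/- → run F
t=17: L0/L1/L2 = G/EDF/- → run G
t=18: L0/L1/L2 = G/EDF/- → run G
t=19: L0/L1/L2 = G/EDF/- → run G
t=20: L0/L1/L2 = -/EDFG/- → run E
t=21: L0/L1/L2 = -/EDFG/- → run E
t=22: L0/L1/L2 = -/EDFG/- → run E
t=23: L0/L1/L2 = -/DFG/- → run D
t=24: L0/L1/L2 = -/DFG/- → run D
t=25: L0/L1/L2 = -/DFG/- → run D
t=26: L0/L1/L2 = -/DFG/- → run D
t=27: L0/L1/L2 = -/DFG/- → run D
t=28: L0/L1/L2 = -/FG/- → run F
t=29: L0/L1/L2 = -/FG/- → run F
t=30: L0/L1/L2 = -/FG/- → run F
t=31: L0/L1/L2 = -/FG/- → run F
t=32: L0/L1/L2 = -/FG/- → run F
t=33: L0/L1/L2 = -/G/- → run G
t=34: L0/L1/L2 = -/G/- → run G
t=35: L0/L1/L2 = -/G/- → run G
t=36: L0/L1/L2 = -/G/- → run G
t=37: L0/L1/L2 = -/G/- → run G
t=38: (idle)
t=39: (idle)
t=40: (idle)
t=41: (idle)
t=42: (idle)

completion order = A, C, H, E, D, F, G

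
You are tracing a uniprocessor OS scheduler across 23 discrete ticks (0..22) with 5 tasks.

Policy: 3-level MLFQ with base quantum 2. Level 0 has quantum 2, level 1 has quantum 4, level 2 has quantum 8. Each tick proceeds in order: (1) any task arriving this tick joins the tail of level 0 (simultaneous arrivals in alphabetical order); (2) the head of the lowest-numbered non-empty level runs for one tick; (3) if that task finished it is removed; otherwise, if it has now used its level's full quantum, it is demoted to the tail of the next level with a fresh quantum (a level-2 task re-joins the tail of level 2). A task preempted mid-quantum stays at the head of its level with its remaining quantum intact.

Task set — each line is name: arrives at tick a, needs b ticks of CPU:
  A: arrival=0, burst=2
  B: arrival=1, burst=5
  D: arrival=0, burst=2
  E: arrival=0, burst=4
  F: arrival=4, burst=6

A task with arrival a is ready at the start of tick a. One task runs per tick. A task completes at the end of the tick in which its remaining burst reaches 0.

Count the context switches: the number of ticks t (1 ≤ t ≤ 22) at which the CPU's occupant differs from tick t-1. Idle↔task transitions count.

context switches = 8

t=0: L0/L1/L2 = ADE/-/- → run A
t=1: L0/L1/L2 = ADEB/-/- → run A
t=2: L0/L1/L2 = DEB/-/- → run D
t=3: L0/L1/L2 = DEB/-/- → run D
t=4: L0/L1/L2 = EBF/-/- → run E
t=5: L0/L1/L2 = EBF/-/- → run E
t=6: L0/L1/L2 = BF/E/- → run B
t=7: L0/L1/L2 = BF/E/- → run B
t=8: L0/L1/L2 = F/EB/- → run F
t=9: L0/L1/L2 = F/EB/- → run F
t=10: L0/L1/L2 = -/EBF/- → run E
t=11: L0/L1/L2 = -/EBF/- → run E
t=12: L0/L1/L2 = -/BF/- → run B
t=13: L0/L1/L2 = -/BF/- → run B
t=14: L0/L1/L2 = -/BF/- → run B
t=15: L0/L1/L2 = -/F/- → run F
t=16: L0/L1/L2 = -/F/- → run F
t=17: L0/L1/L2 = -/F/- → run F
t=18: L0/L1/L2 = -/F/- → run F
t=19: (idle)
t=20: (idle)
t=21: (idle)
t=22: (idle)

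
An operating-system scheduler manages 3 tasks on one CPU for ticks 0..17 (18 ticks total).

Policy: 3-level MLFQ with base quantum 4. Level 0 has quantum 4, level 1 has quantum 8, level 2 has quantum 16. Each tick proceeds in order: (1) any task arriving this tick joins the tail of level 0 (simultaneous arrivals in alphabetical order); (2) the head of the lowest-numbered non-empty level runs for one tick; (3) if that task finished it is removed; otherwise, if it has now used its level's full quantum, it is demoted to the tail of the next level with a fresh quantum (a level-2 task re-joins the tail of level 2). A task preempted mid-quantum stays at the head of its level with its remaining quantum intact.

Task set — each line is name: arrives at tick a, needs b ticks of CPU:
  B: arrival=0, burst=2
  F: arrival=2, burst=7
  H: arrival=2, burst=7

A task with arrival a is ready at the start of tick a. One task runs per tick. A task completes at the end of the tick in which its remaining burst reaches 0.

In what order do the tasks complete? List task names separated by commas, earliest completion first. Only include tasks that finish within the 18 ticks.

t=0: L0/L1/L2 = B/-/- → run B
t=1: L0/L1/L2 = B/-/- → run B
t=2: L0/L1/L2 = FH/-/- → run F
t=3: L0/L1/L2 = FH/-/- → run F
t=4: L0/L1/L2 = FH/-/- → run F
t=5: L0/L1/L2 = FH/-/- → run F
t=6: L0/L1/L2 = H/F/- → run H
t=7: L0/L1/L2 = H/F/- → run H
t=8: L0/L1/L2 = H/F/- → run H
t=9: L0/L1/L2 = H/F/- → run H
t=10: L0/L1/L2 = -/FH/- → run F
t=11: L0/L1/L2 = -/FH/- → run F
t=12: L0/L1/L2 = -/FH/- → run F
t=13: L0/L1/L2 = -/H/- → run H
t=14: L0/L1/L2 = -/H/- → run H
t=15: L0/L1/L2 = -/H/- → run H
t=16: (idle)
t=17: (idle)

completion order = B, F, H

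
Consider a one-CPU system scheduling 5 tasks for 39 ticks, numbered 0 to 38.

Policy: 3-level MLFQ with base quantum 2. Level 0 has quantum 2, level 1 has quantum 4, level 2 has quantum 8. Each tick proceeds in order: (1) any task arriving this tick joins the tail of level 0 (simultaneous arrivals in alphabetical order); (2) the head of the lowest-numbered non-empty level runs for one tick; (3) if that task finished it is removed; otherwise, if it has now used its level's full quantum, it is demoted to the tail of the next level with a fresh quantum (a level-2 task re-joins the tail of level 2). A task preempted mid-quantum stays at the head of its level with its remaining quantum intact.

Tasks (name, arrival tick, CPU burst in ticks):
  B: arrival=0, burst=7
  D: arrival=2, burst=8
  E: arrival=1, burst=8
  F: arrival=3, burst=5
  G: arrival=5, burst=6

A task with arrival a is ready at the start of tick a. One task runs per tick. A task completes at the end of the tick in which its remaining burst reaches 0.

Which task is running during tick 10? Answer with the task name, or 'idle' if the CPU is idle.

running at tick 10 = B

t=0: L0/L1/L2 = B/-/- → run B
t=1: L0/L1/L2 = BE/-/- → run B
t=2: L0/L1/L2 = ED/B/- → run E
t=3: L0/L1/L2 = EDF/B/- → run E
t=4: L0/L1/L2 = DF/BE/- → run D
t=5: L0/L1/L2 = DFG/BE/- → run D
t=6: L0/L1/L2 = FG/BED/- → run F
t=7: L0/L1/L2 = FG/BED/- → run F
t=8: L0/L1/L2 = G/BEDF/- → run G
t=9: L0/L1/L2 = G/BEDF/- → run G
t=10: L0/L1/L2 = -/BEDFG/- → run B
t=11: L0/L1/L2 = -/BEDFG/- → run B
t=12: L0/L1/L2 = -/BEDFG/- → run B
t=13: L0/L1/L2 = -/BEDFG/- → run B
t=14: L0/L1/L2 = -/EDFG/B → run E
t=15: L0/L1/L2 = -/EDFG/B → run E
t=16: L0/L1/L2 = -/EDFG/B → run E
t=17: L0/L1/L2 = -/EDFG/B → run E
t=18: L0/L1/L2 = -/DFG/BE → run D
t=19: L0/L1/L2 = -/DFG/BE → run D
t=20: L0/L1/L2 = -/DFG/BE → run D
t=21: L0/L1/L2 = -/DFG/BE → run D
t=22: L0/L1/L2 = -/FG/BED → run F
t=23: L0/L1/L2 = -/FG/BED → run F
t=24: L0/L1/L2 = -/FG/BED → run F
t=25: L0/L1/L2 = -/G/BED → run G
t=26: L0/L1/L2 = -/G/BED → run G
t=27: L0/L1/L2 = -/G/BED → run G
t=28: L0/L1/L2 = -/G/BED → run G
t=29: L0/L1/L2 = -/-/BED → run B
t=30: L0/L1/L2 = -/-/ED → run E
t=31: L0/L1/L2 = -/-/ED → run E
t=32: L0/L1/L2 = -/-/D → run D
t=33: L0/L1/L2 = -/-/D → run D
t=34: (idle)
t=35: (idle)
t=36: (idle)
t=37: (idle)
t=38: (idle)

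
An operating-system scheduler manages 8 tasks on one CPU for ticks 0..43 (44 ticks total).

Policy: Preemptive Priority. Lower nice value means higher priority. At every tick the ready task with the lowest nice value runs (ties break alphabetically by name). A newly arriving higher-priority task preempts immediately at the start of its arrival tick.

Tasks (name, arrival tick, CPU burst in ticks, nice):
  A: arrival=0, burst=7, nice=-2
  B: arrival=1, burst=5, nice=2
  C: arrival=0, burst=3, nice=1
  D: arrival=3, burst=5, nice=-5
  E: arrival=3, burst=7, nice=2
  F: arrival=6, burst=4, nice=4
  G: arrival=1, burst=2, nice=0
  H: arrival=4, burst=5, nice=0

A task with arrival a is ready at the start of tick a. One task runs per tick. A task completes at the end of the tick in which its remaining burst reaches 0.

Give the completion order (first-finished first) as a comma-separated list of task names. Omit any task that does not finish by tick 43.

t=0: ready={A,C} → run A
t=1: ready={A,B,C,G} → run A
t=2: ready={A,B,C,G} → run A
t=3: ready={A,B,C,D,E,G} → run D
t=4: ready={A,B,C,D,E,G,H} → run D
t=5: ready={A,B,C,D,E,G,H} → run D
t=6: ready={A,B,C,D,E,F,G,H} → run D
t=7: ready={A,B,C,D,E,F,G,H} → run D
t=8: ready={A,B,C,E,F,G,H} → run A
t=9: ready={A,B,C,E,F,G,H} → run A
t=10: ready={A,B,C,E,F,G,H} → run A
t=11: ready={A,B,C,E,F,G,H} → run A
t=12: ready={B,C,E,F,G,H} → run G
t=13: ready={B,C,E,F,G,H} → run G
t=14: ready={B,C,E,F,H} → run H
t=15: ready={B,C,E,F,H} → run H
t=16: ready={B,C,E,F,H} → run H
t=17: ready={B,C,E,F,H} → run H
t=18: ready={B,C,E,F,H} → run H
t=19: ready={B,C,E,F} → run C
t=20: ready={B,C,E,F} → run C
t=21: ready={B,C,E,F} → run C
t=22: ready={B,E,F} → run B
t=23: ready={B,E,F} → run B
t=24: ready={B,E,F} → run B
t=25: ready={B,E,F} → run B
t=26: ready={B,E,F} → run B
t=27: ready={E,F} → run E
t=28: ready={E,F} → run E
t=29: ready={E,F} → run E
t=30: ready={E,F} → run E
t=31: ready={E,F} → run E
t=32: ready={E,F} → run E
t=33: ready={E,F} → run E
t=34: ready={F} → run F
t=35: ready={F} → run F
t=36: ready={F} → run F
t=37: ready={F} → run F
t=38: (idle)
t=39: (idle)
t=40: (idle)
t=41: (idle)
t=42: (idle)
t=43: (idle)

completion order = D, A, G, H, C, B, E, F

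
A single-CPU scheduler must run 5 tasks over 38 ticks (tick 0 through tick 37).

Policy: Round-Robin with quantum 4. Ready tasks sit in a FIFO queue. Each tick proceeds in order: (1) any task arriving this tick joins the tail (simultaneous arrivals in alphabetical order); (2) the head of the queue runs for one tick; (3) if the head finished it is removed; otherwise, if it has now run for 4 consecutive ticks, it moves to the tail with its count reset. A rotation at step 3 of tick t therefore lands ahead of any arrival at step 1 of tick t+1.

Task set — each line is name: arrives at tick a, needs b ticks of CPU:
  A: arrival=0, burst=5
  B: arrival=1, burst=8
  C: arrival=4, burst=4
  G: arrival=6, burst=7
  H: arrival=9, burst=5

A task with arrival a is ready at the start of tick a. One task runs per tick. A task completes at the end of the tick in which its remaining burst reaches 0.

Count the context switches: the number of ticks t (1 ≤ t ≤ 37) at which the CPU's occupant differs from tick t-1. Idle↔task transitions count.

t=0: queue=[A] q_used=0 → run A
t=1: queue=[A,B] q_used=1 → run A
t=2: queue=[A,B] q_used=2 → run A
t=3: queue=[A,B] q_used=3 → run A
t=4: queue=[B,A,C] q_used=0 → run B
t=5: queue=[B,A,C] q_used=1 → run B
t=6: queue=[B,A,C,G] q_used=2 → run B
t=7: queue=[B,A,C,G] q_used=3 → run B
t=8: queue=[A,C,G,B] q_used=0 → run A
t=9: queue=[C,G,B,H] q_used=0 → run C
t=10: queue=[C,G,B,H] q_used=1 → run C
t=11: queue=[C,G,B,H] q_used=2 → run C
t=12: queue=[C,G,B,H] q_used=3 → run C
t=13: queue=[G,B,H] q_used=0 → run G
t=14: queue=[G,B,H] q_used=1 → run G
t=15: queue=[G,B,H] q_used=2 → run G
t=16: queue=[G,B,H] q_used=3 → run G
t=17: queue=[B,H,G] q_used=0 → run B
t=18: queue=[B,H,G] q_used=1 → run B
t=19: queue=[B,H,G] q_used=2 → run B
t=20: queue=[B,H,G] q_used=3 → run B
t=21: queue=[H,G] q_used=0 → run H
t=22: queue=[H,G] q_used=1 → run H
t=23: queue=[H,G] q_used=2 → run H
t=24: queue=[H,G] q_used=3 → run H
t=25: queue=[G,H] q_used=0 → run G
t=26: queue=[G,H] q_used=1 → run G
t=27: queue=[G,H] q_used=2 → run G
t=28: queue=[H] q_used=0 → run H
t=29: (idle)
t=30: (idle)
t=31: (idle)
t=32: (idle)
t=33: (idle)
t=34: (idle)
t=35: (idle)
t=36: (idle)
t=37: (idle)

context switches = 9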